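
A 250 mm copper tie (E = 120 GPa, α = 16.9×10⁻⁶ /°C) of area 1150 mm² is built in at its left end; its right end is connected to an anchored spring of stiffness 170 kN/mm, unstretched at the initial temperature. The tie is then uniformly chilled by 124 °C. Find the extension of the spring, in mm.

δ ≈ 0.401 mm

If the spring were absent the tie would shorten by αΔT L = 16.9×10⁻⁶ × 124 × 250 = 0.5239 mm.
Let P be the tensile force in the spring. The tie extends elastically by PL/(AE) and the spring stretches by P/k; together these equal δ_free.
P [ L/(AE) + 1/k ] = δ_free → P [ 250/(1150×120×10³) + 1/(170×10³) ] = 0.5239.
P = 0.5239 / 7.694×10⁻⁶ = 68090 N.
Spring extension = P/k = 68090/(170×10³) = 0.4005 mm.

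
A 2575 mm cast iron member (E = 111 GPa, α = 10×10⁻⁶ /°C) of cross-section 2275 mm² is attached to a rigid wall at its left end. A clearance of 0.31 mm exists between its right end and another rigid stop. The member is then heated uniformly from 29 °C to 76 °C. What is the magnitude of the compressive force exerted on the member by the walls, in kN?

P ≈ 88.3 kN

Unrestrained expansion: δ_free = αΔT L = 10×10⁻⁶ × 47 × 2575 = 1.21 mm.
This exceeds the 0.31 mm gap, so the wall pushes back. The portion of expansion that must be recovered elastically is δ_free − gap = 1.21 − 0.31 = 0.9002 mm.
So σ = E(δ_free − g)/L = 111×10³ × 0.9002/2575 = 38.81 MPa.
Force on the wall = σA = 38.81 × 2275 mm² = 88.29 kN.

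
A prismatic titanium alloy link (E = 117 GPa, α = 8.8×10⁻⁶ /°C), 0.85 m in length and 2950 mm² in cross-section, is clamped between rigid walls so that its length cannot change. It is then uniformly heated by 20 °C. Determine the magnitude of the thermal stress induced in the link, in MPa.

σ ≈ 20.6 MPa (compressive)

Because both ends are immovable the net strain is zero, and the suppressed thermal strain is αΔT = 8.8×10⁻⁶ × 20 = 176×10⁻⁶.
σ = EαΔT = 117×10³ × 8.8×10⁻⁶ × 20 = 20.59 MPa (compressive; the link is trying to expand).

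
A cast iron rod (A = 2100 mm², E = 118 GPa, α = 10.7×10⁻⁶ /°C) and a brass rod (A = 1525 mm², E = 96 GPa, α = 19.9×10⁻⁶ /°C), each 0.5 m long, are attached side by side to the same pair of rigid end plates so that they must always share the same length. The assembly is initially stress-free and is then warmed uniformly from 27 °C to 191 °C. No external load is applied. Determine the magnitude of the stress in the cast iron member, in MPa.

σ ≈ 66.1 MPa (tensile)

The brass has the larger α, so on heating it would change length more than the cast iron if both were free. The rigid plates force a common final length, so the brass is put into compression and the cast iron into tension, with equal and opposite forces P (no external load).
Compatibility of the two members (thermal + elastic change equal): (α₁ − α₂)ΔT = P·[1/(A₁E₁) + 1/(A₂E₂)].
|α₁ − α₂|·ΔT = 9.2×10⁻⁶ × 164 = 0.001509.
1/(A₁E₁) + 1/(A₂E₂) = 1/(2100×118×10³) + 1/(1525×96×10³) = 1.087×10⁻⁸ N⁻¹.
So P = 0.001509 / 1.087×10⁻⁸ = 138.9 kN.
σ_{cast iron} = P/A₁ = 138900/2100 = 66.12 MPa, tensile.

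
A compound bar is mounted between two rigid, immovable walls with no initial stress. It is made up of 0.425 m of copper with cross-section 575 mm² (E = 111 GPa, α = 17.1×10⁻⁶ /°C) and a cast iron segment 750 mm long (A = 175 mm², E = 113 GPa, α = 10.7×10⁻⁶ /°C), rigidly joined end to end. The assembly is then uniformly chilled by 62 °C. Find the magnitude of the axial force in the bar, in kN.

If the supports were absent, the total length change would be Σ αᵢΔT Lᵢ = 17.1×10⁻⁶×62×425 + 10.7×10⁻⁶×62×750 = 0.9481 mm.
The rigid supports impose zero overall length change; the single axial force P common to all segments must satisfy P Σ Lᵢ/(AᵢEᵢ) = δ_free.
Σ Lᵢ/(AᵢEᵢ) = 425/(575×111×10³) + 750/(175×113×10³) = 4.459×10⁻⁵ mm/N.
P = 0.9481 / 4.459×10⁻⁵ = 21270 N = 21.27 kN, tensile.

P ≈ 21.3 kN (tensile)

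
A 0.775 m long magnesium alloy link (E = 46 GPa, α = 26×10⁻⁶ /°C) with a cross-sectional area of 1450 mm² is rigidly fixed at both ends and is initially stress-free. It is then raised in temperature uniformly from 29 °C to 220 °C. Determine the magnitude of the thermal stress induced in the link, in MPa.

σ ≈ 228 MPa (compressive)

With length fixed, the mechanical strain must cancel the thermal strain αΔT = 26×10⁻⁶ × 191 = 4966×10⁻⁶.
σ = EαΔT = 46×10³ × 26×10⁻⁶ × 191 = 228.4 MPa (compressive; the link is trying to expand).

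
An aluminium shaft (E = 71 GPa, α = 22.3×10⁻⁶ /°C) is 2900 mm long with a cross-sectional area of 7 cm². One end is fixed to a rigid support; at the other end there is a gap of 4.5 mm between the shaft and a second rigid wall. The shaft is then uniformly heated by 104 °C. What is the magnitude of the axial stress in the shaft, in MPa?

σ ≈ 54.5 MPa (compressive)

Unrestrained expansion: δ_free = αΔT L = 22.3×10⁻⁶ × 104 × 2900 = 6.726 mm.
The gap closes (δ_free > 4.5 mm) and the wall then resists a further 6.726 − 4.5 = 2.226 mm of expansion.
Compatibility: PL/(AE) = 2.226 mm, so σ = P/A = E × (2.226/2900) = 54.49 MPa.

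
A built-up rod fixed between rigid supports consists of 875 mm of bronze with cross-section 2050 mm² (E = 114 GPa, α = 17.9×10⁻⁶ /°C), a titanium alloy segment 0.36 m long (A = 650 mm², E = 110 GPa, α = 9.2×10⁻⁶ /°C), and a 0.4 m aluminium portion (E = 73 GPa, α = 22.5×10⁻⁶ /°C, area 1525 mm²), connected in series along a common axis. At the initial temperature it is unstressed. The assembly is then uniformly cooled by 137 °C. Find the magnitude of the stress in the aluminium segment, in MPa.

σ ≈ 203 MPa (tensile)

With the walls removed the bar would change length by δ_free = Σ αᵢΔT Lᵢ = 17.9×10⁻⁶×137×875 + 9.2×10⁻⁶×137×360 + 22.5×10⁻⁶×137×400 = 3.833 mm.
The walls prevent any net length change, so an axial force P (same in every segment) develops. Compatibility: P · Σ Lᵢ/(AᵢEᵢ) = δ_free.
The series flexibility is Σ Lᵢ/(AᵢEᵢ) = 875/(2050×114×10³) + 360/(650×110×10³) + 400/(1525×73×10³) = 1.237×10⁻⁵ mm/N.
So P = 3.833 / 1.237×10⁻⁵ = 309.8 kN, tensile.
σ_{aluminium} = P / A = 309800 / 1525 = 203.1 MPa.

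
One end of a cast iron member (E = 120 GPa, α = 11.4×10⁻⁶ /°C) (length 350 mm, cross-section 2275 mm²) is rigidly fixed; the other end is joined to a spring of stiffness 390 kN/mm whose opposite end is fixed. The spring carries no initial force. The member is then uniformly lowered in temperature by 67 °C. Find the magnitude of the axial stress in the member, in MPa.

σ ≈ 30.6 MPa (tensile)

The unrestrained thermal change is αΔT L = 11.4×10⁻⁶ × 67 × 350 = 0.2673 mm.
With a force P in the spring, the elastic change of the member is PL/(AE) and that of the spring is P/k; compatibility requires their sum to equal δ_free.
So P = δ_free / [L/(AE) + 1/k] = 0.2673 / [ 350/(2275×120×10³) + 1/(390×10³) ].
P = 0.2673 / 3.846×10⁻⁶ = 69510 N.
σ = P/A = 69510/2275 = 30.55 MPa.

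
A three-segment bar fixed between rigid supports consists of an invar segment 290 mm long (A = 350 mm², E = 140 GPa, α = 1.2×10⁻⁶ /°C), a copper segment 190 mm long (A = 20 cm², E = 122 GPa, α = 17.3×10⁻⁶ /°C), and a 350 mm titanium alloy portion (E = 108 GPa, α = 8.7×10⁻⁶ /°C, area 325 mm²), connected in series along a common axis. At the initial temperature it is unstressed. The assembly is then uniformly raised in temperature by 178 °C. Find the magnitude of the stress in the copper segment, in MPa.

With the walls removed the bar would change length by δ_free = Σ αᵢΔT Lᵢ = 1.2×10⁻⁶×178×290 + 17.3×10⁻⁶×178×190 + 8.7×10⁻⁶×178×350 = 1.189 mm.
Since the ends are fixed, an axial force P builds up, equal in every segment, with P · Σ Lᵢ/(AᵢEᵢ) = δ_free.
Σ Lᵢ/(AᵢEᵢ) = 290/(350×140×10³) + 190/(2000×122×10³) + 350/(325×108×10³) = 1.667×10⁻⁵ mm/N.
P = 1.189 / 1.667×10⁻⁵ = 71330 N = 71.33 kN, compressive.
σ_{copper} = P / A = 71330 / 2000 = 35.67 MPa.

σ ≈ 35.7 MPa (compressive)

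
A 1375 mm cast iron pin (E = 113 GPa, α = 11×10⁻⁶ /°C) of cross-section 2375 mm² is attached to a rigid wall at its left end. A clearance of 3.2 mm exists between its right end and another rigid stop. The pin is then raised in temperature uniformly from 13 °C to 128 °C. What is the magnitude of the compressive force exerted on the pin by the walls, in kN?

Unrestrained expansion: δ_free = αΔT L = 11×10⁻⁶ × 115 × 1375 = 1.739 mm.
Since δ_free = 1.74 mm is less than the 3.2 mm gap, the pin never touches the wall. No axial force develops.

P ≈ 0 kN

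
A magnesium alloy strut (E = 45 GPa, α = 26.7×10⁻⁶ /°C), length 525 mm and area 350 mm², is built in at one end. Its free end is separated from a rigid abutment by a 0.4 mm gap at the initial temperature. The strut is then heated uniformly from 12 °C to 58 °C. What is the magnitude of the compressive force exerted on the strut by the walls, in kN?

Free thermal elongation = αΔT L = 26.7×10⁻⁶ × 46 × 525 = 0.6448 mm.
The gap closes (δ_free > 0.4 mm) and the wall then resists a further 0.6448 − 0.4 = 0.2448 mm of expansion.
So σ = E(δ_free − g)/L = 45×10³ × 0.2448/525 = 20.98 MPa.
Force on the wall = σA = 20.98 × 350 mm² = 7.344 kN.

P ≈ 7.34 kN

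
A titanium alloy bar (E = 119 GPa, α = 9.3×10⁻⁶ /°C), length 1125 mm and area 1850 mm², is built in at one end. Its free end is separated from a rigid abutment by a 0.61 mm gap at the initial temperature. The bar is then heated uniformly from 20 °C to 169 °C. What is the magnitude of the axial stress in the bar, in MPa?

Free thermal elongation = αΔT L = 9.3×10⁻⁶ × 149 × 1125 = 1.559 mm.
After closing the 0.61 mm clearance, 1.559 − 0.61 = 0.9489 mm of expansion remains to be suppressed by the wall.
That suppressed elongation corresponds to σ = E·Δ/L = 119×10³ × 0.9489/1125 = 100.4 MPa.

σ ≈ 100 MPa (compressive)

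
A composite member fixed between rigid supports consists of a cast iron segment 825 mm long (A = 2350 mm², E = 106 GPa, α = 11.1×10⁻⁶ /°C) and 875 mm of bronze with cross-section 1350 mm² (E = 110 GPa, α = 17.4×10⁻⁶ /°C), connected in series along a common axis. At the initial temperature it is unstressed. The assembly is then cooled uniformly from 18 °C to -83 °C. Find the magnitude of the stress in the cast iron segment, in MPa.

With the walls removed the bar would change length by δ_free = Σ αᵢΔT Lᵢ = 11.1×10⁻⁶×101×825 + 17.4×10⁻⁶×101×875 = 2.463 mm.
The rigid supports impose zero overall length change; the single axial force P common to all segments must satisfy P Σ Lᵢ/(AᵢEᵢ) = δ_free.
The series flexibility is Σ Lᵢ/(AᵢEᵢ) = 825/(2350×106×10³) + 875/(1350×110×10³) = 9.204×10⁻⁶ mm/N.
P = 2.463 / 9.204×10⁻⁶ = 267600 N = 267.6 kN, tensile.
σ_{cast iron} = P / A = 267600 / 2350 = 113.9 MPa.

σ ≈ 114 MPa (tensile)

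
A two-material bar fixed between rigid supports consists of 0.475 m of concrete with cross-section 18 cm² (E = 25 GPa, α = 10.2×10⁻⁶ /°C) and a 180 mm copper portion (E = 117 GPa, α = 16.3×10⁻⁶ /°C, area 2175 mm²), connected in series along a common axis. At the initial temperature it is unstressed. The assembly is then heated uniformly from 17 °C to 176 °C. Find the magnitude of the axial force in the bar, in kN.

With the walls removed the bar would change length by δ_free = Σ αᵢΔT Lᵢ = 10.2×10⁻⁶×159×475 + 16.3×10⁻⁶×159×180 = 1.237 mm.
The walls prevent any net length change, so an axial force P (same in every segment) develops. Compatibility: P · Σ Lᵢ/(AᵢEᵢ) = δ_free.
Σ Lᵢ/(AᵢEᵢ) = 475/(1800×25×10³) + 180/(2175×117×10³) = 1.126×10⁻⁵ mm/N.
So P = 1.237 / 1.126×10⁻⁵ = 109.8 kN, compressive.

P ≈ 110 kN (compressive)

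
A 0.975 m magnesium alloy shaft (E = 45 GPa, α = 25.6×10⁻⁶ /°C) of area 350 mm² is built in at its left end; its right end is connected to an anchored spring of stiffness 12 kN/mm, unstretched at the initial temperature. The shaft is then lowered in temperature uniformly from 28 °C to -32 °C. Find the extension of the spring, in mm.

Free thermal contraction: δ_free = αΔT L = 25.6×10⁻⁶ × 60 × 975 = 1.498 mm.
With a force P in the spring, the elastic change of the shaft is PL/(AE) and that of the spring is P/k; compatibility requires their sum to equal δ_free.
P [ L/(AE) + 1/k ] = δ_free → P [ 975/(350×45×10³) + 1/(12×10³) ] = 1.498.
P = 1.498 / 0.0001452 = 10310 N.
Spring extension = P/k = 10310/(12×10³) = 0.8593 mm.

δ ≈ 0.859 mm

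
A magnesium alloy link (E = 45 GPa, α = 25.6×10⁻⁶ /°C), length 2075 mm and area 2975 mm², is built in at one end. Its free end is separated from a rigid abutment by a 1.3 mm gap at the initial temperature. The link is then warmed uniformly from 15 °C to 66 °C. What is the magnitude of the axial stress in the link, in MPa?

σ ≈ 30.6 MPa (compressive)

Free thermal elongation = αΔT L = 25.6×10⁻⁶ × 51 × 2075 = 2.709 mm.
This exceeds the 1.3 mm gap, so the wall pushes back. The portion of expansion that must be recovered elastically is δ_free − gap = 2.709 − 1.3 = 1.409 mm.
Compatibility: PL/(AE) = 1.409 mm, so σ = P/A = E × (1.409/2075) = 30.56 MPa.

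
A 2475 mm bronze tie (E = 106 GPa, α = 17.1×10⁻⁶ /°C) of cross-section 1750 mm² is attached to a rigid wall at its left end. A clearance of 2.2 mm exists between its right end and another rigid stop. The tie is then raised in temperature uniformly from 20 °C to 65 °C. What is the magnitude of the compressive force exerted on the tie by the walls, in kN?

Unrestrained expansion: δ_free = αΔT L = 17.1×10⁻⁶ × 45 × 2475 = 1.905 mm.
This is smaller than the 2.2 mm clearance, so the tie expands freely without reaching the stop — the stress is zero.

P ≈ 0 kN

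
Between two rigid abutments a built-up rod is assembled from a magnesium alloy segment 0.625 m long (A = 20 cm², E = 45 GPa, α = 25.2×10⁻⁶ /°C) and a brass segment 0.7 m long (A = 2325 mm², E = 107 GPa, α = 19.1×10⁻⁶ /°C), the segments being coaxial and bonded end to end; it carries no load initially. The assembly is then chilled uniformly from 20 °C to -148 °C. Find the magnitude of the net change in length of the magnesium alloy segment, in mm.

|ΔL| ≈ 0.836 mm

If the supports were absent, the total length change would be Σ αᵢΔT Lᵢ = 25.2×10⁻⁶×168×625 + 19.1×10⁻⁶×168×700 = 4.892 mm.
Since the ends are fixed, an axial force P builds up, equal in every segment, with P · Σ Lᵢ/(AᵢEᵢ) = δ_free.
Σ Lᵢ/(AᵢEᵢ) = 625/(2000×45×10³) + 700/(2325×107×10³) = 9.758×10⁻⁶ mm/N.
P = 4.892 / 9.758×10⁻⁶ = 501300 N = 501.3 kN, tensile.
For the magnesium alloy segment, free thermal change = 25.2×10⁻⁶×168×625 = 2.646 mm and elastic change from P = 501300×625/(2000×45×10³) = 3.482 mm; these oppose, so the net change is 0.836 mm (segment lengthens).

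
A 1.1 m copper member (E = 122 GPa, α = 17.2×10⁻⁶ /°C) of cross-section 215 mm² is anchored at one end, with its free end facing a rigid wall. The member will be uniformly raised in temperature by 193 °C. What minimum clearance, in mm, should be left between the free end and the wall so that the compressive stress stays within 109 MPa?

g ≈ 2.67 mm

With no wall the member would lengthen by αΔT L = 17.2×10⁻⁶ × 193 × 1100 = 3.652 mm.
At the allowable stress the elastic shortening the wall may impose is σL/E = 109 × 1100 / (122×10³) = 0.9828 mm.
So the gap has to take up the difference, g_min = δ_free − σL/E = 3.652 − 0.9828 = 2.669 mm.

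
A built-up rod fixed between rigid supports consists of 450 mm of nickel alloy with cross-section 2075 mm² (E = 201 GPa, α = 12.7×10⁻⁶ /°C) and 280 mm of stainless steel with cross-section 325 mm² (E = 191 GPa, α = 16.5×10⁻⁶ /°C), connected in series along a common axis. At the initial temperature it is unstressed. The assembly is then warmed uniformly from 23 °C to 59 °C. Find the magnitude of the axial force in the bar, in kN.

Free thermal expansion of the whole bar: Σ αᵢΔT Lᵢ = 12.7×10⁻⁶×36×450 + 16.5×10⁻⁶×36×280 = 0.3721 mm.
The walls prevent any net length change, so an axial force P (same in every segment) develops. Compatibility: P · Σ Lᵢ/(AᵢEᵢ) = δ_free.
Σ Lᵢ/(AᵢEᵢ) = 450/(2075×201×10³) + 280/(325×191×10³) = 5.59×10⁻⁶ mm/N.
Hence P = δ_free / Σ(L/AE) = 0.3721/5.59×10⁻⁶ = 66.56 kN (compressive).

P ≈ 66.6 kN (compressive)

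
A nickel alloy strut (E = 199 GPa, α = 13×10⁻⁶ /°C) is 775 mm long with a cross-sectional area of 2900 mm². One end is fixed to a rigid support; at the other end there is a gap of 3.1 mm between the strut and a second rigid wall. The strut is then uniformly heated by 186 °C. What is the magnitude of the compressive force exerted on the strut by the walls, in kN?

P ≈ 0 kN

Unrestrained expansion: δ_free = αΔT L = 13×10⁻⁶ × 186 × 775 = 1.874 mm.
Since δ_free = 1.87 mm is less than the 3.1 mm gap, the strut never touches the wall. No axial force develops.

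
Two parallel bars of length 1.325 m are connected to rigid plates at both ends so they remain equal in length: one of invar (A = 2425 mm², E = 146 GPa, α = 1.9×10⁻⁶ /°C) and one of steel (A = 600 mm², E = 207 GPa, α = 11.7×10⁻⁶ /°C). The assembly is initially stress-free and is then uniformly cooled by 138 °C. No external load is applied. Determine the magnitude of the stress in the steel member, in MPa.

Equilibrium of a rigid end plate with no external load gives equal and opposite internal forces ±P in the two members. Since α_{steel} > α_{invar}, cooling drives the steel into tension and the invar into compression.
Equating the net (thermal + elastic) strains gives |α₁ − α₂|·ΔT = P·[1/(A₁E₁) + 1/(A₂E₂)].
|α₁ − α₂|·ΔT = 9.8×10⁻⁶ × 138 = 0.001352.
1/(A₁E₁) + 1/(A₂E₂) = 1/(2425×146×10³) + 1/(600×207×10³) = 1.088×10⁻⁸ N⁻¹.
So P = 0.001352 / 1.088×10⁻⁸ = 124.3 kN.
σ_{steel} = P/A₂ = 124300/600 = 207.2 MPa, tensile.

σ ≈ 207 MPa (tensile)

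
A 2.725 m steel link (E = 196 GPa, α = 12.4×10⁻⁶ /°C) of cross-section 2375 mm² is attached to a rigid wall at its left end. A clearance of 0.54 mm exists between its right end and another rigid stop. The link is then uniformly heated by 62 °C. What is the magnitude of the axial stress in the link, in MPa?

σ ≈ 112 MPa (compressive)

Free thermal elongation = αΔT L = 12.4×10⁻⁶ × 62 × 2725 = 2.095 mm.
This exceeds the 0.54 mm gap, so the wall pushes back. The portion of expansion that must be recovered elastically is δ_free − gap = 2.095 − 0.54 = 1.555 mm.
So σ = E(δ_free − g)/L = 196×10³ × 1.555/2725 = 111.8 MPa.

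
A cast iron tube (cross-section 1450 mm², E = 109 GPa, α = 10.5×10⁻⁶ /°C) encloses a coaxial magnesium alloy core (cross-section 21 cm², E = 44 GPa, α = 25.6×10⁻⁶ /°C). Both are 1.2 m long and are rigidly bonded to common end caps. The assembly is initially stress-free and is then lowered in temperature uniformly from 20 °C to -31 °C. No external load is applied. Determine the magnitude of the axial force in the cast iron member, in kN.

Both members must finish at the same length. With the larger α, the magnesium alloy tends to over-contract; the plates restrain it, putting the magnesium alloy in tension and the cast iron in compression. With no external load the two internal forces are equal and opposite, magnitude P.
Equating the net (thermal + elastic) strains gives |α₁ − α₂|·ΔT = P·[1/(A₁E₁) + 1/(A₂E₂)].
|α₁ − α₂|·ΔT = 15.1×10⁻⁶ × 51 = 0.0007701.
1/(A₁E₁) + 1/(A₂E₂) = 1/(1450×109×10³) + 1/(2100×44×10³) = 1.715×10⁻⁸ N⁻¹.
P = 0.0007701 / 1.715×10⁻⁸ = 44900 N = 44.9 kN.

P ≈ 44.9 kN (compressive in the cast iron)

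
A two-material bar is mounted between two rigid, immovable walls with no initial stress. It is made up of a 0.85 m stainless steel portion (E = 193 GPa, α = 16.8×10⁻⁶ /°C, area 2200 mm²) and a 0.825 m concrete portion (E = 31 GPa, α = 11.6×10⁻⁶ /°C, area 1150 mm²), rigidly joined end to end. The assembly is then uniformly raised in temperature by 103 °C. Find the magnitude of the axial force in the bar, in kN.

If the supports were absent, the total length change would be Σ αᵢΔT Lᵢ = 16.8×10⁻⁶×103×850 + 11.6×10⁻⁶×103×825 = 2.457 mm.
The rigid supports impose zero overall length change; the single axial force P common to all segments must satisfy P Σ Lᵢ/(AᵢEᵢ) = δ_free.
Σ Lᵢ/(AᵢEᵢ) = 850/(2200×193×10³) + 825/(1150×31×10³) = 2.514×10⁻⁵ mm/N.
P = 2.457 / 2.514×10⁻⁵ = 97700 N = 97.7 kN, compressive.

P ≈ 97.7 kN (compressive)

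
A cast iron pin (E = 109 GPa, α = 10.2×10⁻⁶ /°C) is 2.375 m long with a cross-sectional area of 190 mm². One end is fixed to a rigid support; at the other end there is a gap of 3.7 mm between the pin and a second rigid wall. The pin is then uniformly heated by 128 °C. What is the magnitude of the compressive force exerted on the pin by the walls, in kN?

If the wall were absent the pin would grow by αΔT L = 10.2×10⁻⁶ × 128 × 2375 = 3.101 mm.
Since δ_free = 3.1 mm is less than the 3.7 mm gap, the pin never touches the wall. No axial force develops.

P ≈ 0 kN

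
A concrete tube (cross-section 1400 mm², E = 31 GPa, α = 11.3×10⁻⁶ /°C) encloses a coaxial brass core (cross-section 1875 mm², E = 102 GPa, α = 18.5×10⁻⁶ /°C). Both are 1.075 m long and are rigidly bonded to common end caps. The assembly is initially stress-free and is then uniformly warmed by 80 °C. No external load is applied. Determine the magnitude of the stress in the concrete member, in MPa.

σ ≈ 14.6 MPa (tensile)

Both members must finish at the same length. With the larger α, the brass tends to over-expand; the plates restrain it, putting the brass in compression and the concrete in tension. With no external load the two internal forces are equal and opposite, magnitude P.
Setting the final lengths equal and cancelling L: (α₁ − α₂)ΔT = P/(A₁E₁) + P/(A₂E₂).
|α₁ − α₂|·ΔT = 7.2×10⁻⁶ × 80 = 0.000576.
1/(A₁E₁) + 1/(A₂E₂) = 1/(1400×31×10³) + 1/(1875×102×10³) = 2.827×10⁻⁸ N⁻¹.
P = 0.000576 / 2.827×10⁻⁸ = 20370 N = 20.37 kN.
σ_{concrete} = P/A₁ = 20370/1400 = 14.55 MPa, tensile.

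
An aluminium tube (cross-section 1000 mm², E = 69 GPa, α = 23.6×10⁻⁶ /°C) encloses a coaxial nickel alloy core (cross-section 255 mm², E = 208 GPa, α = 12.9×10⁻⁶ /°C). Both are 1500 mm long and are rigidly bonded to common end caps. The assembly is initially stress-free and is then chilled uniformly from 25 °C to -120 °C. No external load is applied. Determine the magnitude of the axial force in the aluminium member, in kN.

Both members must finish at the same length. With the larger α, the aluminium tends to over-contract; the plates restrain it, putting the aluminium in tension and the nickel alloy in compression. With no external load the two internal forces are equal and opposite, magnitude P.
Setting the final lengths equal and cancelling L: (α₁ − α₂)ΔT = P/(A₁E₁) + P/(A₂E₂).
|α₁ − α₂|·ΔT = 10.7×10⁻⁶ × 145 = 0.001552.
1/(A₁E₁) + 1/(A₂E₂) = 1/(1000×69×10³) + 1/(255×208×10³) = 3.335×10⁻⁸ N⁻¹.
So P = 0.001552 / 3.335×10⁻⁸ = 46.53 kN.

P ≈ 46.5 kN (tensile in the aluminium)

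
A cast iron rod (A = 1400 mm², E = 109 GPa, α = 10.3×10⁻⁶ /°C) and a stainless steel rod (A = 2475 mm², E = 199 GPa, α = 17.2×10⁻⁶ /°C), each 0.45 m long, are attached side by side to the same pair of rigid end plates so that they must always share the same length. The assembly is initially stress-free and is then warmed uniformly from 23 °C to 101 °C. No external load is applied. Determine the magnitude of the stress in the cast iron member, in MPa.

σ ≈ 44.8 MPa (tensile)

The stainless steel has the larger α, so on heating it would change length more than the cast iron if both were free. The rigid plates force a common final length, so the stainless steel is put into compression and the cast iron into tension, with equal and opposite forces P (no external load).
Equating the net (thermal + elastic) strains gives |α₁ − α₂|·ΔT = P·[1/(A₁E₁) + 1/(A₂E₂)].
|α₁ − α₂|·ΔT = 6.9×10⁻⁶ × 78 = 0.0005382.
1/(A₁E₁) + 1/(A₂E₂) = 1/(1400×109×10³) + 1/(2475×199×10³) = 8.583×10⁻⁹ N⁻¹.
So P = 0.0005382 / 8.583×10⁻⁹ = 62.7 kN.
σ_{cast iron} = P/A₁ = 62700/1400 = 44.79 MPa, tensile.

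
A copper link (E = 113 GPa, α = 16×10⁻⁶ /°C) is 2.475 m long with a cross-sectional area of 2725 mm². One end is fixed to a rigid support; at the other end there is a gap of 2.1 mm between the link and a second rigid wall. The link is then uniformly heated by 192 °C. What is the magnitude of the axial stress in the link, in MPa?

σ ≈ 251 MPa (compressive)

If the wall were absent the link would grow by αΔT L = 16×10⁻⁶ × 192 × 2475 = 7.603 mm.
After closing the 2.1 mm clearance, 7.603 − 2.1 = 5.503 mm of expansion remains to be suppressed by the wall.
That suppressed elongation corresponds to σ = E·Δ/L = 113×10³ × 5.503/2475 = 251.3 MPa.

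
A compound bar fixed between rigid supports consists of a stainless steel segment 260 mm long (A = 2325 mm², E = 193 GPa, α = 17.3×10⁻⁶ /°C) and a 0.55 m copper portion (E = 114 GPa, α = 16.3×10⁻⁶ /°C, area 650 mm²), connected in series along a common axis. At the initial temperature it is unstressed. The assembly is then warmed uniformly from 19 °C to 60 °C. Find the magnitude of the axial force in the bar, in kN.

With the walls removed the bar would change length by δ_free = Σ αᵢΔT Lᵢ = 17.3×10⁻⁶×41×260 + 16.3×10⁻⁶×41×550 = 0.552 mm.
The rigid supports impose zero overall length change; the single axial force P common to all segments must satisfy P Σ Lᵢ/(AᵢEᵢ) = δ_free.
Σ Lᵢ/(AᵢEᵢ) = 260/(2325×193×10³) + 550/(650×114×10³) = 8.002×10⁻⁶ mm/N.
Hence P = δ_free / Σ(L/AE) = 0.552/8.002×10⁻⁶ = 68.98 kN (compressive).

P ≈ 69 kN (compressive)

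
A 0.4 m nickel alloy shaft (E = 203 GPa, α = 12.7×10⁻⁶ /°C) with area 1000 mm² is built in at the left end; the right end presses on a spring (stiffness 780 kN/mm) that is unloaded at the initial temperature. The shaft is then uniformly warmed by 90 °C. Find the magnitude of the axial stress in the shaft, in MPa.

The unrestrained thermal change is αΔT L = 12.7×10⁻⁶ × 90 × 400 = 0.4572 mm.
With a force P in the spring, the elastic change of the shaft is PL/(AE) and that of the spring is P/k; compatibility requires their sum to equal δ_free.
P [ L/(AE) + 1/k ] = δ_free → P [ 400/(1000×203×10³) + 1/(780×10³) ] = 0.4572.
P = 0.4572 / 3.252×10⁻⁶ = 140600 N.
σ = P/A = 140600/1000 = 140.6 MPa.

σ ≈ 141 MPa (compressive)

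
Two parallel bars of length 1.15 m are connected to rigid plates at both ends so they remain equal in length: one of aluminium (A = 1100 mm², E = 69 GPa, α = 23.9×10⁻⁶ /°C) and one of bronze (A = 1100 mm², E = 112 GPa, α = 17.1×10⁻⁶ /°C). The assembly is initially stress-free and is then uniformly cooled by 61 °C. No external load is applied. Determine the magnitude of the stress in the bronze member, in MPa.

Equilibrium of a rigid end plate with no external load gives equal and opposite internal forces ±P in the two members. Since α_{aluminium} > α_{bronze}, cooling drives the aluminium into tension and the bronze into compression.
Compatibility of the two members (thermal + elastic change equal): (α₁ − α₂)ΔT = P·[1/(A₁E₁) + 1/(A₂E₂)].
|α₁ − α₂|·ΔT = 6.8×10⁻⁶ × 61 = 0.0004148.
1/(A₁E₁) + 1/(A₂E₂) = 1/(1100×69×10³) + 1/(1100×112×10³) = 2.129×10⁻⁸ N⁻¹.
P = 0.0004148 / 2.129×10⁻⁸ = 19480 N = 19.48 kN.
σ_{bronze} = P/A₂ = 19480/1100 = 17.71 MPa, compressive.

σ ≈ 17.7 MPa (compressive)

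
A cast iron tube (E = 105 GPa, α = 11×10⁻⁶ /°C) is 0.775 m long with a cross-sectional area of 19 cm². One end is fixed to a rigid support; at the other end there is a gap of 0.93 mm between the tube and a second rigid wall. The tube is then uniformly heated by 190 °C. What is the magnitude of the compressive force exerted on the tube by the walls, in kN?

P ≈ 178 kN

Unrestrained expansion: δ_free = αΔT L = 11×10⁻⁶ × 190 × 775 = 1.62 mm.
This exceeds the 0.93 mm gap, so the wall pushes back. The portion of expansion that must be recovered elastically is δ_free − gap = 1.62 − 0.93 = 0.6897 mm.
That suppressed elongation corresponds to σ = E·Δ/L = 105×10³ × 0.6897/775 = 93.45 MPa.
P = σA = 93.45 × 1900 = 177.6 kN.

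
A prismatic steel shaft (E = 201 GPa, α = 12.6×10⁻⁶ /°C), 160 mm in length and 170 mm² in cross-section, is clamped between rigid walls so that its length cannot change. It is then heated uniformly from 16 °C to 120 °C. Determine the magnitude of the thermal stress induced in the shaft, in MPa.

Because both ends are immovable the net strain is zero, and the suppressed thermal strain is αΔT = 12.6×10⁻⁶ × 104 = 1310.4×10⁻⁶.
σ = EαΔT = 201×10³ × 12.6×10⁻⁶ × 104 = 263.4 MPa (compressive; the shaft is trying to expand).

σ ≈ 263 MPa (compressive)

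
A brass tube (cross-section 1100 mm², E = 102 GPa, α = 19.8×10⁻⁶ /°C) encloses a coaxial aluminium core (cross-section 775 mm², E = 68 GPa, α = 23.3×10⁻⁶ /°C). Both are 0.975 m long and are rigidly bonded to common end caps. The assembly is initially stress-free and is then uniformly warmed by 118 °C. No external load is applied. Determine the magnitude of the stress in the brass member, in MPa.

σ ≈ 13.5 MPa (tensile)

Equilibrium of a rigid end plate with no external load gives equal and opposite internal forces ±P in the two members. Since α_{aluminium} > α_{brass}, heating drives the aluminium into compression and the brass into tension.
Equating the net (thermal + elastic) strains gives |α₁ − α₂|·ΔT = P·[1/(A₁E₁) + 1/(A₂E₂)].
|α₁ − α₂|·ΔT = 3.5×10⁻⁶ × 118 = 0.000413.
1/(A₁E₁) + 1/(A₂E₂) = 1/(1100×102×10³) + 1/(775×68×10³) = 2.789×10⁻⁸ N⁻¹.
P = 0.000413 / 2.789×10⁻⁸ = 14810 N = 14.81 kN.
σ_{brass} = P/A₁ = 14810/1100 = 13.46 MPa, tensile.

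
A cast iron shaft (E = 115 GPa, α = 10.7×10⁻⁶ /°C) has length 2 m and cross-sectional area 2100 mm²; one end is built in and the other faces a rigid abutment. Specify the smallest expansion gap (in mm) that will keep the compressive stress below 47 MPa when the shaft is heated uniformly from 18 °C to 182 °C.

With no wall the shaft would lengthen by αΔT L = 10.7×10⁻⁶ × 164 × 2000 = 3.51 mm.
At the allowable stress the elastic shortening the wall may impose is σL/E = 47 × 2000 / (115×10³) = 0.8174 mm.
So the gap has to take up the difference, g_min = δ_free − σL/E = 3.51 − 0.8174 = 2.692 mm.

g ≈ 2.69 mm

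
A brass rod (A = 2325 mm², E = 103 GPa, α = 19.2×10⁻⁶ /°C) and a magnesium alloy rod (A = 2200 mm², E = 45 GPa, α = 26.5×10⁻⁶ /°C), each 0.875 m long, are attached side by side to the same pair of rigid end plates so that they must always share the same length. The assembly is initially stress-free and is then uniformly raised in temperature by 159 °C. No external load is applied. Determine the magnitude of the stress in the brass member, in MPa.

Equilibrium of a rigid end plate with no external load gives equal and opposite internal forces ±P in the two members. Since α_{magnesium alloy} > α_{brass}, heating drives the magnesium alloy into compression and the brass into tension.
Equating the net (thermal + elastic) strains gives |α₁ − α₂|·ΔT = P·[1/(A₁E₁) + 1/(A₂E₂)].
|α₁ − α₂|·ΔT = 7.3×10⁻⁶ × 159 = 0.001161.
1/(A₁E₁) + 1/(A₂E₂) = 1/(2325×103×10³) + 1/(2200×45×10³) = 1.428×10⁻⁸ N⁻¹.
P = 0.001161 / 1.428×10⁻⁸ = 81300 N = 81.3 kN.
σ_{brass} = P/A₁ = 81300/2325 = 34.97 MPa, tensile.

σ ≈ 35 MPa (tensile)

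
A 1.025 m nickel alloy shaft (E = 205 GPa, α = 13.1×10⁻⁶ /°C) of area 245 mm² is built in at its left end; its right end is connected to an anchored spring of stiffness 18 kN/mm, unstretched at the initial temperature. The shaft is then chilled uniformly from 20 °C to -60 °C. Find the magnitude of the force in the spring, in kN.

P ≈ 14.1 kN

If the spring were absent the shaft would shorten by αΔT L = 13.1×10⁻⁶ × 80 × 1025 = 1.074 mm.
Let P be the tensile force in the spring. The shaft extends elastically by PL/(AE) and the spring stretches by P/k; together these equal δ_free.
P [ L/(AE) + 1/k ] = δ_free → P [ 1025/(245×205×10³) + 1/(18×10³) ] = 1.074.
P = 1.074 / 7.596×10⁻⁵ = 14140 N.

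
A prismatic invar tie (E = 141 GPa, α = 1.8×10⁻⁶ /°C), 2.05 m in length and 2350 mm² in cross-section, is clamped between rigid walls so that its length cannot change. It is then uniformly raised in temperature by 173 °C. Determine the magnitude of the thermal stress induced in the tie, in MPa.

σ ≈ 43.9 MPa (compressive)

Because both ends are immovable the net strain is zero, and the suppressed thermal strain is αΔT = 1.8×10⁻⁶ × 173 = 311.4×10⁻⁶.
The stress required to suppress this strain is σ = Eε = 141×10³ × 311.4×10⁻⁶ = 43.91 MPa, compressive since the tie is trying to expand.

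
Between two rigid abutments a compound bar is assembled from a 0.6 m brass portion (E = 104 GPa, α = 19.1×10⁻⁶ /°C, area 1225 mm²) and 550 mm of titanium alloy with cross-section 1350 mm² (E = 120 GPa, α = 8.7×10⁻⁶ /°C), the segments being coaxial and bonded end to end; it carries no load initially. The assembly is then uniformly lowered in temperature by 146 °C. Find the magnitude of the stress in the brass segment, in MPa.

σ ≈ 239 MPa (tensile)

If the supports were absent, the total length change would be Σ αᵢΔT Lᵢ = 19.1×10⁻⁶×146×600 + 8.7×10⁻⁶×146×550 = 2.372 mm.
Since the ends are fixed, an axial force P builds up, equal in every segment, with P · Σ Lᵢ/(AᵢEᵢ) = δ_free.
Σ Lᵢ/(AᵢEᵢ) = 600/(1225×104×10³) + 550/(1350×120×10³) = 8.105×10⁻⁶ mm/N.
P = 2.372 / 8.105×10⁻⁶ = 292600 N = 292.6 kN, tensile.
σ_{brass} = P / A = 292600 / 1225 = 238.9 MPa.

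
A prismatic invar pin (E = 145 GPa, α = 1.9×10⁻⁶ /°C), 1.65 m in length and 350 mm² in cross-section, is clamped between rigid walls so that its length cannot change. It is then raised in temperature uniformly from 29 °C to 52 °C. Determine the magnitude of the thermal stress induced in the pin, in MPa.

With length fixed, the mechanical strain must cancel the thermal strain αΔT = 1.9×10⁻⁶ × 23 = 43.7×10⁻⁶.
Hence σ = E·αΔT = 145×10³ × 43.7×10⁻⁶ = 6.336 MPa, compressive.

σ ≈ 6.34 MPa (compressive)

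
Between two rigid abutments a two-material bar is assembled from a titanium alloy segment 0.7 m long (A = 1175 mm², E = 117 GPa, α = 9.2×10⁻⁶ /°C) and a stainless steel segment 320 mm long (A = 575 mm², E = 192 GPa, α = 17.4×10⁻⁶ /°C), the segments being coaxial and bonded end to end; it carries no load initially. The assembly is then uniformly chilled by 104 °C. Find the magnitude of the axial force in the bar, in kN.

With the walls removed the bar would change length by δ_free = Σ αᵢΔT Lᵢ = 9.2×10⁻⁶×104×700 + 17.4×10⁻⁶×104×320 = 1.249 mm.
The rigid supports impose zero overall length change; the single axial force P common to all segments must satisfy P Σ Lᵢ/(AᵢEᵢ) = δ_free.
Σ Lᵢ/(AᵢEᵢ) = 700/(1175×117×10³) + 320/(575×192×10³) = 7.99×10⁻⁶ mm/N.
Hence P = δ_free / Σ(L/AE) = 1.249/7.99×10⁻⁶ = 156.3 kN (tensile).

P ≈ 156 kN (tensile)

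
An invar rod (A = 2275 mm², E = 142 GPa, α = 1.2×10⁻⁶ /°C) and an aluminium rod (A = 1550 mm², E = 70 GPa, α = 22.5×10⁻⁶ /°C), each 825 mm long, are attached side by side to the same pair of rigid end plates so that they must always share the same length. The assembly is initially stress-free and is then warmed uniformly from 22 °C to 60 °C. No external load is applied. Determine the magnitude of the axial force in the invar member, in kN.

Equilibrium of a rigid end plate with no external load gives equal and opposite internal forces ±P in the two members. Since α_{aluminium} > α_{invar}, heating drives the aluminium into compression and the invar into tension.
Equating the net (thermal + elastic) strains gives |α₁ − α₂|·ΔT = P·[1/(A₁E₁) + 1/(A₂E₂)].
|α₁ − α₂|·ΔT = 21.3×10⁻⁶ × 38 = 0.0008094.
1/(A₁E₁) + 1/(A₂E₂) = 1/(2275×142×10³) + 1/(1550×70×10³) = 1.231×10⁻⁸ N⁻¹.
So P = 0.0008094 / 1.231×10⁻⁸ = 65.74 kN.

P ≈ 65.7 kN (tensile in the invar)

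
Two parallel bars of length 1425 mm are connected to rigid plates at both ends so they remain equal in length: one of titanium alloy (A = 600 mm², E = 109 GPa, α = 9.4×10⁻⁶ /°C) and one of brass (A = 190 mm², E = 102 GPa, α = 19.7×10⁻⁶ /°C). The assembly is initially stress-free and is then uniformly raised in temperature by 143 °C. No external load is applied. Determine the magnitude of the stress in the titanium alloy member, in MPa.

Equilibrium of a rigid end plate with no external load gives equal and opposite internal forces ±P in the two members. Since α_{brass} > α_{titanium alloy}, heating drives the brass into compression and the titanium alloy into tension.
Compatibility of the two members (thermal + elastic change equal): (α₁ − α₂)ΔT = P·[1/(A₁E₁) + 1/(A₂E₂)].
|α₁ − α₂|·ΔT = 10.3×10⁻⁶ × 143 = 0.001473.
1/(A₁E₁) + 1/(A₂E₂) = 1/(600×109×10³) + 1/(190×102×10³) = 6.689×10⁻⁸ N⁻¹.
So P = 0.001473 / 6.689×10⁻⁸ = 22.02 kN.
σ_{titanium alloy} = P/A₁ = 22020/600 = 36.7 MPa, tensile.

σ ≈ 36.7 MPa (tensile)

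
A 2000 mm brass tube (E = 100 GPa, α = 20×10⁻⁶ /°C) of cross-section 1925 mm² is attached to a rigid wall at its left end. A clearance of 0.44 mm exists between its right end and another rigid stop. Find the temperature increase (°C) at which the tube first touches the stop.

The gap closes when αΔT L = 0.44 mm, since the tube is still unstressed at that instant.
ΔT = 0.44 / (20×10⁻⁶ × 2000) = 11 °C.

ΔT ≈ 11 °C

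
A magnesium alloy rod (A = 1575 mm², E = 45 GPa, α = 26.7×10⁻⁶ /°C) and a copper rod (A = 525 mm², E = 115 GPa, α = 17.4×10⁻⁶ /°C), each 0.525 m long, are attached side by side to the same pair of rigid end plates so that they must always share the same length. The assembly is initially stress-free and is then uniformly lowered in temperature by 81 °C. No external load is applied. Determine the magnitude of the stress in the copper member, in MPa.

σ ≈ 46.8 MPa (compressive)

Equilibrium of a rigid end plate with no external load gives equal and opposite internal forces ±P in the two members. Since α_{magnesium alloy} > α_{copper}, cooling drives the magnesium alloy into tension and the copper into compression.
Equating the net (thermal + elastic) strains gives |α₁ − α₂|·ΔT = P·[1/(A₁E₁) + 1/(A₂E₂)].
|α₁ − α₂|·ΔT = 9.3×10⁻⁶ × 81 = 0.0007533.
1/(A₁E₁) + 1/(A₂E₂) = 1/(1575×45×10³) + 1/(525×115×10³) = 3.067×10⁻⁸ N⁻¹.
P = 0.0007533 / 3.067×10⁻⁸ = 24560 N = 24.56 kN.
σ_{copper} = P/A₂ = 24560/525 = 46.78 MPa, compressive.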